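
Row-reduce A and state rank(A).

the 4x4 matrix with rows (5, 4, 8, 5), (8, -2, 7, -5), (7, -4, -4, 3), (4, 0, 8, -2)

Row reduction:
R2 <- R2 - (8/5)*R1:  [     0  -42/5  -29/5    -13 ]
R3 <- R3 - (7/5)*R1:  [     0  -48/5  -76/5     -4 ]
R4 <- R4 - (4/5)*R1:  [     0  -16/5    8/5     -6 ]
R3 <- R3 - (8/7)*R2:  [     0      0  -60/7   76/7 ]
R4 <- R4 - (8/21)*R2:  [      0       0   80/21  -22/21 ]
R4 <- R4 - (-4/9)*R3:  [    0     0     0  34/9 ]
Row echelon form:
[ 5      4      8     5 ]
[ 0  -42/5  -29/5   -13 ]
[ 0      0  -60/7  76/7 ]
[ 0      0      0  34/9 ]
Nonzero rows / pivot columns: 4

rank(A) = 4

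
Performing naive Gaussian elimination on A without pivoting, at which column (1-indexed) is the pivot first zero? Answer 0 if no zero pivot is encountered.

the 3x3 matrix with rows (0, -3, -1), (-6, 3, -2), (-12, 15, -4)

Naive forward elimination:
Pivot entry (1,1) is zero but row 2 has -6 in column 1 -> naive elimination stops; a row interchange (e.g. R1 <-> R2) would be required here.

first zero-pivot column = 1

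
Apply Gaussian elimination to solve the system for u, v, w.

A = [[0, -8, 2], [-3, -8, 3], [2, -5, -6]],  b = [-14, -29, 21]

Forward elimination on [A|b]:
R1 <-> R2   (pivot in column 1 was zero)
[ -3  -8   3  -29 ]
[  0  -8   2  -14 ]
[  2  -5  -6   21 ]
R3 <- R3 - (-2/3)*R1:  [     0  -31/3     -4    5/3 ]
R3 <- R3 - (31/24)*R2:  [      0       0  -79/12    79/4 ]
Row echelon form:
[ -3  -8       3  |   -29 ]
[  0  -8       2  |   -14 ]
[  0   0  -79/12  |  79/4 ]
Back-substitution:
w = (79/4) / (-79/12) = -3
v = (-14 - (2)*(-3)) / -8 = 1
u = (-29 - (-8)*(1) - (3)*(-3)) / -3 = 4

(4, 1, -3)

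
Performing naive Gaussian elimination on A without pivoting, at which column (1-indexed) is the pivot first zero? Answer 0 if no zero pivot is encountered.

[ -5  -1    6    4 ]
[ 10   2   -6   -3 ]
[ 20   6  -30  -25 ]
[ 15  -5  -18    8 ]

first zero-pivot column = 2

Naive forward elimination:
R2 <- R2 - (-2)*R1:  [ 0  0  6  5 ]
R3 <- R3 - (-4)*R1:  [  0   2  -6  -9 ]
R4 <- R4 - (-3)*R1:  [  0  -8   0  20 ]
Matrix at this point:
[ -5  -1   6   4 ]
[  0   0   6   5 ]
[  0   2  -6  -9 ]
[  0  -8   0  20 ]
Pivot entry (2,2) is zero but row 3 has 2 in column 2 -> naive elimination stops; a row interchange (e.g. R2 <-> R3) would be required here.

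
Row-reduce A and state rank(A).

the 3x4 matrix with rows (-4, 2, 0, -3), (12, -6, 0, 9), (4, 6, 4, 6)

Row reduction:
R2 <- R2 - (-3)*R1:  [ 0  0  0  0 ]
R3 <- R3 - (-1)*R1:  [ 0  8  4  3 ]
R2 <-> R3   (pivot in column 2 was zero)
[ -4  2  0  -3 ]
[  0  8  4   3 ]
[  0  0  0   0 ]
Row echelon form:
[ -4  2  0  -3 ]
[  0  8  4   3 ]
[  0  0  0   0 ]
Nonzero rows / pivot columns: 2

rank(A) = 2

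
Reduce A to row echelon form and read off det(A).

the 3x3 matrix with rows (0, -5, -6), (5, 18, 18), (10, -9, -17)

det(A) = 25

Forward elimination:
R1 <-> R2   (pivot in column 1 was zero)
[  5  18   18 ]
[  0  -5   -6 ]
[ 10  -9  -17 ]
R3 <- R3 - (2)*R1:  [   0  -45  -53 ]
R3 <- R3 - (9)*R2:  [ 0  0  1 ]
Upper-triangular form:
[ 5  18  18 ]
[ 0  -5  -6 ]
[ 0   0   1 ]
det(A) = (-1)^1 * (5) * (-5) * (1) = 25  (1 row swap -> sign -1)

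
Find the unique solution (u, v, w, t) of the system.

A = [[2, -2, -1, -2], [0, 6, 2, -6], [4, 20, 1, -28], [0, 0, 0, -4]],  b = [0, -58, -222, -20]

Forward elimination on [A|b]:
R3 <- R3 - (2)*R1:  [    0    24     3   -24  -222 ]
R3 <- R3 - (4)*R2:  [  0   0  -5   0  10 ]
Row echelon form:
[ 2  -2  -1  -2  |    0 ]
[ 0   6   2  -6  |  -58 ]
[ 0   0  -5   0  |   10 ]
[ 0   0   0  -4  |  -20 ]
Back-substitution:
t = (-20) / -4 = 5
w = (10) / -5 = -2
v = (-58 - (2)*(-2) - (-6)*(5)) / 6 = -4
u = (0 - (-2)*(-4) - (-1)*(-2) - (-2)*(5)) / 2 = 0

(0, -4, -2, 5)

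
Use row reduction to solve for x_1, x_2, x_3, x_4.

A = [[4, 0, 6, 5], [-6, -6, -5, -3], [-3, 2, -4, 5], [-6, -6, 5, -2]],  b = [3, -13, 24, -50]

(3, 1, -4, 3)

Forward elimination on [A|b]:
R2 <- R2 - (-3/2)*R1:  [     0     -6      4    9/2  -17/2 ]
R3 <- R3 - (-3/4)*R1:  [     0      2    1/2   35/4  105/4 ]
R4 <- R4 - (-3/2)*R1:  [     0     -6     14   11/2  -91/2 ]
R3 <- R3 - (-1/3)*R2:  [      0       0    11/6    41/4  281/12 ]
R4 <- R4 - (1)*R2:  [   0    0   10    1  -37 ]
R4 <- R4 - (60/11)*R3:  [        0         0         0   -604/11  -1812/11 ]
Row echelon form:
[ 4   0     6        5  |         3 ]
[ 0  -6     4      9/2  |     -17/2 ]
[ 0   0  11/6     41/4  |    281/12 ]
[ 0   0     0  -604/11  |  -1812/11 ]
Back-substitution:
x_4 = (-1812/11) / (-604/11) = 3
x_3 = (281/12 - (41/4)*(3)) / (11/6) = -4
x_2 = (-17/2 - (4)*(-4) - (9/2)*(3)) / -6 = 1
x_1 = (3 - (6)*(-4) - (5)*(3)) / 4 = 3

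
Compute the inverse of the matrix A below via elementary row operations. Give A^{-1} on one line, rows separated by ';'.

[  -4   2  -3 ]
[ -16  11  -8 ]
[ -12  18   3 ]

Gauss-Jordan on [A | I]:
R1 <- (1/-4)*R1:  [    1  -1/2   3/4  |  -1/4     0     0 ]
R2 <- R2 - (-16)*R1:  [  0   3   4  |  -4   1   0 ]
R3 <- R3 - (-12)*R1:  [  0  12  12  |  -3   0   1 ]
R2 <- (1/3)*R2:  [    0     1   4/3  |  -4/3   1/3     0 ]
R1 <- R1 - (-1/2)*R2:  [      1       0   17/12  |  -11/12     1/6       0 ]
R3 <- R3 - (12)*R2:  [  0   0  -4  |  13  -4   1 ]
R3 <- (1/-4)*R3:  [     0      0      1  |  -13/4      1   -1/4 ]
R1 <- R1 - (17/12)*R3:  [     1      0      0  |  59/16   -5/4  17/48 ]
R2 <- R2 - (4/3)*R3:  [   0    1    0  |    3   -1  1/3 ]
Right block of [I | A^{-1}] is the inverse:
[ 59/16  -5/4  17/48 ]
[     3    -1    1/3 ]
[ -13/4     1   -1/4 ]

inverse = [59/16 -5/4 17/48; 3 -1 1/3; -13/4 1 -1/4]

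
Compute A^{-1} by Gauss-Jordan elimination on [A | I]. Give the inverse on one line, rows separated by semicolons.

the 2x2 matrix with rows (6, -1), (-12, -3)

Gauss-Jordan on [A | I]:
R1 <- (1/6)*R1:  [    1  -1/6  |   1/6     0 ]
R2 <- R2 - (-12)*R1:  [  0  -5  |   2   1 ]
R2 <- (1/-5)*R2:  [    0     1  |  -2/5  -1/5 ]
R1 <- R1 - (-1/6)*R2:  [     1      0  |   1/10  -1/30 ]
Right block of [I | A^{-1}] is the inverse:
[ 1/10  -1/30 ]
[ -2/5   -1/5 ]

inverse = [1/10 -1/30; -2/5 -1/5]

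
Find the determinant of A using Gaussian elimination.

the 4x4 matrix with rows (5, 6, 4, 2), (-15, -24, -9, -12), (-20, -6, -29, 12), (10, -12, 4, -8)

Forward elimination:
R2 <- R2 - (-3)*R1:  [  0  -6   3  -6 ]
R3 <- R3 - (-4)*R1:  [   0   18  -13   20 ]
R4 <- R4 - (2)*R1:  [   0  -24   -4  -12 ]
R3 <- R3 - (-3)*R2:  [  0   0  -4   2 ]
R4 <- R4 - (4)*R2:  [   0    0  -16   12 ]
R4 <- R4 - (4)*R3:  [ 0  0  0  4 ]
Upper-triangular form:
[ 5   6   4   2 ]
[ 0  -6   3  -6 ]
[ 0   0  -4   2 ]
[ 0   0   0   4 ]
det(A) = (-1)^0 * (5) * (-6) * (-4) * (4) = 480  (0 row swaps -> sign +1)

det(A) = 480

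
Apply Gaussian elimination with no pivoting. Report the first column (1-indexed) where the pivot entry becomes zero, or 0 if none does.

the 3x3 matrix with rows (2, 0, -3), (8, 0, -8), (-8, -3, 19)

first zero-pivot column = 2

Naive forward elimination:
R2 <- R2 - (4)*R1:  [ 0  0  4 ]
R3 <- R3 - (-4)*R1:  [  0  -3   7 ]
Matrix at this point:
[ 2   0  -3 ]
[ 0   0   4 ]
[ 0  -3   7 ]
Pivot entry (2,2) is zero but row 3 has -3 in column 2 -> naive elimination stops; a row interchange (e.g. R2 <-> R3) would be required here.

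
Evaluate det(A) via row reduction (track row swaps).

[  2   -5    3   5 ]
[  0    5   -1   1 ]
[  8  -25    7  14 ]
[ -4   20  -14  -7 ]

Forward elimination:
R3 <- R3 - (4)*R1:  [  0  -5  -5  -6 ]
R4 <- R4 - (-2)*R1:  [  0  10  -8   3 ]
R3 <- R3 - (-1)*R2:  [  0   0  -6  -5 ]
R4 <- R4 - (2)*R2:  [  0   0  -6   1 ]
R4 <- R4 - (1)*R3:  [ 0  0  0  6 ]
Upper-triangular form:
[ 2  -5   3   5 ]
[ 0   5  -1   1 ]
[ 0   0  -6  -5 ]
[ 0   0   0   6 ]
det(A) = (-1)^0 * (2) * (5) * (-6) * (6) = -360  (0 row swaps -> sign +1)

det(A) = -360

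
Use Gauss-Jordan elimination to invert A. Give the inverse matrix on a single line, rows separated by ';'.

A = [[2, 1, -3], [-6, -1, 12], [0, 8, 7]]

inverse = [103/20 31/20 -9/20; -21/10 -7/10 3/10; 12/5 4/5 -1/5]

Gauss-Jordan on [A | I]:
R1 <- (1/2)*R1:  [    1   1/2  -3/2  |   1/2     0     0 ]
R2 <- R2 - (-6)*R1:  [ 0  2  3  |  3  1  0 ]
R2 <- (1/2)*R2:  [   0    1  3/2  |  3/2  1/2    0 ]
R1 <- R1 - (1/2)*R2:  [    1     0  -9/4  |  -1/4  -1/4     0 ]
R3 <- R3 - (8)*R2:  [   0    0   -5  |  -12   -4    1 ]
R3 <- (1/-5)*R3:  [    0     0     1  |  12/5   4/5  -1/5 ]
R1 <- R1 - (-9/4)*R3:  [      1       0       0  |  103/20   31/20   -9/20 ]
R2 <- R2 - (3/2)*R3:  [      0       1       0  |  -21/10   -7/10    3/10 ]
Right block of [I | A^{-1}] is the inverse:
[ 103/20  31/20  -9/20 ]
[ -21/10  -7/10   3/10 ]
[   12/5    4/5   -1/5 ]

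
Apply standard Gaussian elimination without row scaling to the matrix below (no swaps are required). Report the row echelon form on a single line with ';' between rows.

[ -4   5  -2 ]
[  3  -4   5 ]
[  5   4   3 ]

Forward elimination:
R2 <- R2 - (-3/4)*R1:  [    0  -1/4   7/2 ]
R3 <- R3 - (-5/4)*R1:  [    0  41/4   1/2 ]
R3 <- R3 - (-41)*R2:  [   0    0  144 ]
Row echelon form:
[ -4     5   -2 ]
[  0  -1/4  7/2 ]
[  0     0  144 ]

REF = [-4 5 -2; 0 -1/4 7/2; 0 0 144]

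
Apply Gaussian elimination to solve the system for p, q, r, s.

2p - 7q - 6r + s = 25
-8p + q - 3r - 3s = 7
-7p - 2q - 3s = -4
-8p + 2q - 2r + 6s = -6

Forward elimination on [A|b]:
R2 <- R2 - (-4)*R1:  [   0  -27  -27    1  107 ]
R3 <- R3 - (-7/2)*R1:  [     0  -53/2    -21    1/2  167/2 ]
R4 <- R4 - (-4)*R1:  [   0  -26  -26   10   94 ]
R3 <- R3 - (53/54)*R2:  [       0        0     11/2   -13/27  -581/27 ]
R4 <- R4 - (26/27)*R2:  [       0        0        0   244/27  -244/27 ]
Row echelon form:
[ 2   -7    -6       1  |       25 ]
[ 0  -27   -27       1  |      107 ]
[ 0    0  11/2  -13/27  |  -581/27 ]
[ 0    0     0  244/27  |  -244/27 ]
Back-substitution:
s = (-244/27) / (244/27) = -1
r = (-581/27 - (-13/27)*(-1)) / (11/2) = -4
q = (107 - (-27)*(-4) - (1)*(-1)) / -27 = 0
p = (25 - (-7)*(0) - (-6)*(-4) - (1)*(-1)) / 2 = 1

(1, 0, -4, -1)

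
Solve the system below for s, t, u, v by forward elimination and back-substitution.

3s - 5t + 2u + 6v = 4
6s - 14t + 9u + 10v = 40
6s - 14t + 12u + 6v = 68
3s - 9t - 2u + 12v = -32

(5, -1, 4, -4)

Forward elimination on [A|b]:
R2 <- R2 - (2)*R1:  [  0  -4   5  -2  32 ]
R3 <- R3 - (2)*R1:  [  0  -4   8  -6  60 ]
R4 <- R4 - (1)*R1:  [   0   -4   -4    6  -36 ]
R3 <- R3 - (1)*R2:  [  0   0   3  -4  28 ]
R4 <- R4 - (1)*R2:  [   0    0   -9    8  -68 ]
R4 <- R4 - (-3)*R3:  [  0   0   0  -4  16 ]
Row echelon form:
[ 3  -5  2   6  |   4 ]
[ 0  -4  5  -2  |  32 ]
[ 0   0  3  -4  |  28 ]
[ 0   0  0  -4  |  16 ]
Back-substitution:
v = (16) / -4 = -4
u = (28 - (-4)*(-4)) / 3 = 4
t = (32 - (5)*(4) - (-2)*(-4)) / -4 = -1
s = (4 - (-5)*(-1) - (2)*(4) - (6)*(-4)) / 3 = 5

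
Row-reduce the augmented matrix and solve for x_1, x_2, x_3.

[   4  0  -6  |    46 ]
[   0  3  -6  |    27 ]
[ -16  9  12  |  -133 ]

Forward elimination on [A|b]:
R3 <- R3 - (-4)*R1:  [   0    9  -12   51 ]
R3 <- R3 - (3)*R2:  [   0    0    6  -30 ]
Row echelon form:
[ 4  0  -6  |   46 ]
[ 0  3  -6  |   27 ]
[ 0  0   6  |  -30 ]
Back-substitution:
x_3 = (-30) / 6 = -5
x_2 = (27 - (-6)*(-5)) / 3 = -1
x_1 = (46 - (-6)*(-5)) / 4 = 4

(4, -1, -5)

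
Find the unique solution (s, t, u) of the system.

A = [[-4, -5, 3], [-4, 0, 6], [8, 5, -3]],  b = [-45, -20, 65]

(5, 5, 0)

Forward elimination on [A|b]:
R2 <- R2 - (1)*R1:  [  0   5   3  25 ]
R3 <- R3 - (-2)*R1:  [   0   -5    3  -25 ]
R3 <- R3 - (-1)*R2:  [ 0  0  6  0 ]
Row echelon form:
[ -4  -5  3  |  -45 ]
[  0   5  3  |   25 ]
[  0   0  6  |    0 ]
Back-substitution:
u = (0) / 6 = 0
t = (25 - (3)*(0)) / 5 = 5
s = (-45 - (-5)*(5) - (3)*(0)) / -4 = 5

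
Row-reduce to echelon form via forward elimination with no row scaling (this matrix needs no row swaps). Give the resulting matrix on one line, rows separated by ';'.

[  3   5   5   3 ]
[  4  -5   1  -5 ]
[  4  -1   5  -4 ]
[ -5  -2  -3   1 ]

Forward elimination:
R2 <- R2 - (4/3)*R1:  [     0  -35/3  -17/3     -9 ]
R3 <- R3 - (4/3)*R1:  [     0  -23/3   -5/3     -8 ]
R4 <- R4 - (-5/3)*R1:  [    0  19/3  16/3     6 ]
R3 <- R3 - (23/35)*R2:  [      0       0   72/35  -73/35 ]
R4 <- R4 - (-19/35)*R2:  [     0      0  79/35  39/35 ]
R4 <- R4 - (79/72)*R3:  [      0       0       0  245/72 ]
Row echelon form:
[ 3      5      5       3 ]
[ 0  -35/3  -17/3      -9 ]
[ 0      0  72/35  -73/35 ]
[ 0      0      0  245/72 ]

REF = [3 5 5 3; 0 -35/3 -17/3 -9; 0 0 72/35 -73/35; 0 0 0 245/72]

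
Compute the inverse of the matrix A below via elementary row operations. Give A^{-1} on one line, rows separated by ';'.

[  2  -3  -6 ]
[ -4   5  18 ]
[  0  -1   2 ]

Gauss-Jordan on [A | I]:
R1 <- (1/2)*R1:  [    1  -3/2    -3  |   1/2     0     0 ]
R2 <- R2 - (-4)*R1:  [  0  -1   6  |   2   1   0 ]
R2 <- (1/-1)*R2:  [  0   1  -6  |  -2  -1   0 ]
R1 <- R1 - (-3/2)*R2:  [    1     0   -12  |  -5/2  -3/2     0 ]
R3 <- R3 - (-1)*R2:  [  0   0  -4  |  -2  -1   1 ]
R3 <- (1/-4)*R3:  [    0     0     1  |   1/2   1/4  -1/4 ]
R1 <- R1 - (-12)*R3:  [   1    0    0  |  7/2  3/2   -3 ]
R2 <- R2 - (-6)*R3:  [    0     1     0  |     1   1/2  -3/2 ]
Right block of [I | A^{-1}] is the inverse:
[ 7/2  3/2    -3 ]
[   1  1/2  -3/2 ]
[ 1/2  1/4  -1/4 ]

inverse = [7/2 3/2 -3; 1 1/2 -3/2; 1/2 1/4 -1/4]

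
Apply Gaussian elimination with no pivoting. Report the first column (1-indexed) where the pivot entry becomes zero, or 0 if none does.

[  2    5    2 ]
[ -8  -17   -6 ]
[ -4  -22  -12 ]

first zero-pivot column = 3

Naive forward elimination:
R2 <- R2 - (-4)*R1:  [ 0  3  2 ]
R3 <- R3 - (-2)*R1:  [   0  -12   -8 ]
R3 <- R3 - (-4)*R2:  [ 0  0  0 ]
Matrix at this point:
[ 2  5  2 ]
[ 0  3  2 ]
[ 0  0  0 ]
Pivot entry (3,3) in the last row is zero and there are no rows below to swap with -> zero pivot in column 3 (A is singular).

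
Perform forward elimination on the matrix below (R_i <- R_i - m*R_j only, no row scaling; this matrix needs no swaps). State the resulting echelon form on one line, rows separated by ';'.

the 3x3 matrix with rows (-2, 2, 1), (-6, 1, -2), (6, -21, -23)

Forward elimination:
R2 <- R2 - (3)*R1:  [  0  -5  -5 ]
R3 <- R3 - (-3)*R1:  [   0  -15  -20 ]
R3 <- R3 - (3)*R2:  [  0   0  -5 ]
Row echelon form:
[ -2   2   1 ]
[  0  -5  -5 ]
[  0   0  -5 ]

REF = [-2 2 1; 0 -5 -5; 0 0 -5]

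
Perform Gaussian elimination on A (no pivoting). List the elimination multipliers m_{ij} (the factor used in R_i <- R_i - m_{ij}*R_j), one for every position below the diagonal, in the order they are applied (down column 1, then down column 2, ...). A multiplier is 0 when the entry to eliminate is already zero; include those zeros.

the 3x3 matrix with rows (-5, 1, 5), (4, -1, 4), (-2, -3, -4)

Forward elimination:
R2 <- R2 - (-4/5)*R1:  [    0  -1/5     8 ]
R3 <- R3 - (2/5)*R1:  [     0  -17/5     -6 ]
R3 <- R3 - (17)*R2:  [    0     0  -142 ]
Multipliers (in order of application): m_{21} = -4/5, m_{31} = 2/5, m_{32} = 17

multipliers: -4/5, 2/5, 17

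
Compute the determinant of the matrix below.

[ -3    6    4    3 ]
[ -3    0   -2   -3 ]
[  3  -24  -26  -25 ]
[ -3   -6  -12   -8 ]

det(A) = -360

Forward elimination:
R2 <- R2 - (1)*R1:  [  0  -6  -6  -6 ]
R3 <- R3 - (-1)*R1:  [   0  -18  -22  -22 ]
R4 <- R4 - (1)*R1:  [   0  -12  -16  -11 ]
R3 <- R3 - (3)*R2:  [  0   0  -4  -4 ]
R4 <- R4 - (2)*R2:  [  0   0  -4   1 ]
R4 <- R4 - (1)*R3:  [ 0  0  0  5 ]
Upper-triangular form:
[ -3   6   4   3 ]
[  0  -6  -6  -6 ]
[  0   0  -4  -4 ]
[  0   0   0   5 ]
det(A) = (-1)^0 * (-3) * (-6) * (-4) * (5) = -360  (0 row swaps -> sign +1)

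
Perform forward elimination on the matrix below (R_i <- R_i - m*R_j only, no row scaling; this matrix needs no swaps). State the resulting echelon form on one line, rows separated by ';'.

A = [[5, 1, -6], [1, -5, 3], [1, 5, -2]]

REF = [5 1 -6; 0 -26/5 21/5; 0 0 40/13]

Forward elimination:
R2 <- R2 - (1/5)*R1:  [     0  -26/5   21/5 ]
R3 <- R3 - (1/5)*R1:  [    0  24/5  -4/5 ]
R3 <- R3 - (-12/13)*R2:  [     0      0  40/13 ]
Row echelon form:
[ 5      1     -6 ]
[ 0  -26/5   21/5 ]
[ 0      0  40/13 ]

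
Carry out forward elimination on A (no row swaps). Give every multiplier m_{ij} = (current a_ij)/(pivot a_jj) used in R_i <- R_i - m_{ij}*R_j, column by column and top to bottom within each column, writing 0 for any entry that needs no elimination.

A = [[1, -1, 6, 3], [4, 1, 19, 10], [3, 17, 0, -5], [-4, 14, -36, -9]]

multipliers: 4, 3, -4, 4, 2, -1

Forward elimination:
R2 <- R2 - (4)*R1:  [  0   5  -5  -2 ]
R3 <- R3 - (3)*R1:  [   0   20  -18  -14 ]
R4 <- R4 - (-4)*R1:  [   0   10  -12    3 ]
R3 <- R3 - (4)*R2:  [  0   0   2  -6 ]
R4 <- R4 - (2)*R2:  [  0   0  -2   7 ]
R4 <- R4 - (-1)*R3:  [ 0  0  0  1 ]
Multipliers (in order of application): m_{21} = 4, m_{31} = 3, m_{41} = -4, m_{32} = 4, m_{42} = 2, m_{43} = -1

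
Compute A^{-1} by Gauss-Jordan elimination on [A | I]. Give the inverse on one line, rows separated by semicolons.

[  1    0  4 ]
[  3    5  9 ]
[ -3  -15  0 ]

inverse = [9 -4 -4/3; -9/5 4/5 1/5; -2 1 1/3]

Gauss-Jordan on [A | I]:
R2 <- R2 - (3)*R1:  [  0   5  -3  |  -3   1   0 ]
R3 <- R3 - (-3)*R1:  [   0  -15   12  |    3    0    1 ]
R2 <- (1/5)*R2:  [    0     1  -3/5  |  -3/5   1/5     0 ]
R3 <- R3 - (-15)*R2:  [  0   0   3  |  -6   3   1 ]
R3 <- (1/3)*R3:  [   0    0    1  |   -2    1  1/3 ]
R1 <- R1 - (4)*R3:  [    1     0     0  |     9    -4  -4/3 ]
R2 <- R2 - (-3/5)*R3:  [    0     1     0  |  -9/5   4/5   1/5 ]
Right block of [I | A^{-1}] is the inverse:
[    9   -4  -4/3 ]
[ -9/5  4/5   1/5 ]
[   -2    1   1/3 ]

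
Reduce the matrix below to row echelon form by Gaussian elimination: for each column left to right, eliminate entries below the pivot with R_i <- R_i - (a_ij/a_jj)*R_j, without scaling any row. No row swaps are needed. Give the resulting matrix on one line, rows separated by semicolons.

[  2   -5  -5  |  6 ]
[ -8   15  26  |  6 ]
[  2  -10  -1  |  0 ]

Forward elimination:
R2 <- R2 - (-4)*R1:  [  0  -5   6  30 ]
R3 <- R3 - (1)*R1:  [  0  -5   4  -6 ]
R3 <- R3 - (1)*R2:  [   0    0   -2  -36 ]
Row echelon form:
[ 2  -5  -5  |    6 ]
[ 0  -5   6  |   30 ]
[ 0   0  -2  |  -36 ]

REF = [2 -5 -5 6; 0 -5 6 30; 0 0 -2 -36]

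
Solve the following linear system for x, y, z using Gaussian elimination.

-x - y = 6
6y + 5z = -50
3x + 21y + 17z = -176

(-1, -5, -4)

Forward elimination on [A|b]:
R3 <- R3 - (-3)*R1:  [    0    18    17  -158 ]
R3 <- R3 - (3)*R2:  [  0   0   2  -8 ]
Row echelon form:
[ -1  -1  0  |    6 ]
[  0   6  5  |  -50 ]
[  0   0  2  |   -8 ]
Back-substitution:
z = (-8) / 2 = -4
y = (-50 - (5)*(-4)) / 6 = -5
x = (6 - (-1)*(-5)) / -1 = -1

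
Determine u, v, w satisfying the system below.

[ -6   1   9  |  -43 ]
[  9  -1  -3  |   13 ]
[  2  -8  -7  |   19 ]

Forward elimination on [A|b]:
R2 <- R2 - (-3/2)*R1:  [      0     1/2    21/2  -103/2 ]
R3 <- R3 - (-1/3)*R1:  [     0  -23/3     -4   14/3 ]
R3 <- R3 - (-46/3)*R2:  [    0     0   157  -785 ]
Row echelon form:
[ -6    1     9  |     -43 ]
[  0  1/2  21/2  |  -103/2 ]
[  0    0   157  |    -785 ]
Back-substitution:
w = (-785) / 157 = -5
v = (-103/2 - (21/2)*(-5)) / (1/2) = 2
u = (-43 - (1)*(2) - (9)*(-5)) / -6 = 0

(0, 2, -5)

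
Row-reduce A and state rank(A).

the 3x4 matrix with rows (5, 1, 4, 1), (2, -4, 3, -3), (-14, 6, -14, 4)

Row reduction:
R2 <- R2 - (2/5)*R1:  [     0  -22/5    7/5  -17/5 ]
R3 <- R3 - (-14/5)*R1:  [     0   44/5  -14/5   34/5 ]
R3 <- R3 - (-2)*R2:  [ 0  0  0  0 ]
Row echelon form:
[ 5      1    4      1 ]
[ 0  -22/5  7/5  -17/5 ]
[ 0      0    0      0 ]
Nonzero rows / pivot columns: 2

rank(A) = 2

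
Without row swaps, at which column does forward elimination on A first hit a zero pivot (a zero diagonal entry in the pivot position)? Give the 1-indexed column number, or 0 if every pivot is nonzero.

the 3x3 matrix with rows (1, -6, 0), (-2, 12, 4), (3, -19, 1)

Naive forward elimination:
R2 <- R2 - (-2)*R1:  [ 0  0  4 ]
R3 <- R3 - (3)*R1:  [  0  -1   1 ]
Matrix at this point:
[ 1  -6  0 ]
[ 0   0  4 ]
[ 0  -1  1 ]
Pivot entry (2,2) is zero but row 3 has -1 in column 2 -> naive elimination stops; a row interchange (e.g. R2 <-> R3) would be required here.

first zero-pivot column = 2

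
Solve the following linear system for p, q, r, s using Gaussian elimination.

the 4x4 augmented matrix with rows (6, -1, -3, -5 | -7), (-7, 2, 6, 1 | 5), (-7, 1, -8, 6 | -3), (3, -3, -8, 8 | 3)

Forward elimination on [A|b]:
R2 <- R2 - (-7/6)*R1:  [     0    5/6    5/2  -29/6  -19/6 ]
R3 <- R3 - (-7/6)*R1:  [     0   -1/6  -23/2    1/6  -67/6 ]
R4 <- R4 - (1/2)*R1:  [     0   -5/2  -13/2   21/2   13/2 ]
R3 <- R3 - (-1/5)*R2:  [     0      0    -11   -4/5  -59/5 ]
R4 <- R4 - (-3)*R2:  [  0   0   1  -4  -3 ]
R4 <- R4 - (-1/11)*R3:  [       0        0        0  -224/55  -224/55 ]
Row echelon form:
[ 6   -1   -3       -5  |       -7 ]
[ 0  5/6  5/2    -29/6  |    -19/6 ]
[ 0    0  -11     -4/5  |    -59/5 ]
[ 0    0    0  -224/55  |  -224/55 ]
Back-substitution:
s = (-224/55) / (-224/55) = 1
r = (-59/5 - (-4/5)*(1)) / -11 = 1
q = (-19/6 - (5/2)*(1) - (-29/6)*(1)) / (5/6) = -1
p = (-7 - (-1)*(-1) - (-3)*(1) - (-5)*(1)) / 6 = 0

(0, -1, 1, 1)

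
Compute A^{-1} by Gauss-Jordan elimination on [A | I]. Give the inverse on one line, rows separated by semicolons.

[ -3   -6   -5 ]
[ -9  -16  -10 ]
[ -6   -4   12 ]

Gauss-Jordan on [A | I]:
R1 <- (1/-3)*R1:  [    1     2   5/3  |  -1/3     0     0 ]
R2 <- R2 - (-9)*R1:  [  0   2   5  |  -3   1   0 ]
R3 <- R3 - (-6)*R1:  [  0   8  22  |  -2   0   1 ]
R2 <- (1/2)*R2:  [    0     1   5/2  |  -3/2   1/2     0 ]
R1 <- R1 - (2)*R2:  [     1      0  -10/3  |    8/3     -1      0 ]
R3 <- R3 - (8)*R2:  [  0   0   2  |  10  -4   1 ]
R3 <- (1/2)*R3:  [   0    0    1  |    5   -2  1/2 ]
R1 <- R1 - (-10/3)*R3:  [     1      0      0  |   58/3  -23/3    5/3 ]
R2 <- R2 - (5/2)*R3:  [    0     1     0  |   -14  11/2  -5/4 ]
Right block of [I | A^{-1}] is the inverse:
[ 58/3  -23/3   5/3 ]
[  -14   11/2  -5/4 ]
[    5     -2   1/2 ]

inverse = [58/3 -23/3 5/3; -14 11/2 -5/4; 5 -2 1/2]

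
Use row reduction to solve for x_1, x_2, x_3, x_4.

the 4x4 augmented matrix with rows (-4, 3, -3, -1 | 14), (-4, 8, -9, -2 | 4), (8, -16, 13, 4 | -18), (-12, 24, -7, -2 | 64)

Forward elimination on [A|b]:
R2 <- R2 - (1)*R1:  [   0    5   -6   -1  -10 ]
R3 <- R3 - (-2)*R1:  [   0  -10    7    2   10 ]
R4 <- R4 - (3)*R1:  [  0  15   2   1  22 ]
R3 <- R3 - (-2)*R2:  [   0    0   -5    0  -10 ]
R4 <- R4 - (3)*R2:  [  0   0  20   4  52 ]
R4 <- R4 - (-4)*R3:  [  0   0   0   4  12 ]
Row echelon form:
[ -4  3  -3  -1  |   14 ]
[  0  5  -6  -1  |  -10 ]
[  0  0  -5   0  |  -10 ]
[  0  0   0   4  |   12 ]
Back-substitution:
x_4 = (12) / 4 = 3
x_3 = (-10) / -5 = 2
x_2 = (-10 - (-6)*(2) - (-1)*(3)) / 5 = 1
x_1 = (14 - (3)*(1) - (-3)*(2) - (-1)*(3)) / -4 = -5

(-5, 1, 2, 3)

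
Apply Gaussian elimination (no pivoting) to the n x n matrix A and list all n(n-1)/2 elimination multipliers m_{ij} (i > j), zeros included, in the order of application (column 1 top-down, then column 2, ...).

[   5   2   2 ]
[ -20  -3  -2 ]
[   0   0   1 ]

multipliers: -4, 0, 0

Forward elimination:
R2 <- R2 - (-4)*R1:  [ 0  5  6 ]
R3: entry in column 1 is already 0 -> m_{31} = 0 (no row operation needed)
R3: entry in column 2 is already 0 -> m_{32} = 0 (no row operation needed)
Multipliers (in order of application): m_{21} = -4, m_{31} = 0, m_{32} = 0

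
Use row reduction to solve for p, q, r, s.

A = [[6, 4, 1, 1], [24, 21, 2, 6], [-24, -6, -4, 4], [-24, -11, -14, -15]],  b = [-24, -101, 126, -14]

(-5, -1, 5, 5)

Forward elimination on [A|b]:
R2 <- R2 - (4)*R1:  [  0   5  -2   2  -5 ]
R3 <- R3 - (-4)*R1:  [  0  10   0   8  30 ]
R4 <- R4 - (-4)*R1:  [    0     5   -10   -11  -110 ]
R3 <- R3 - (2)*R2:  [  0   0   4   4  40 ]
R4 <- R4 - (1)*R2:  [    0     0    -8   -13  -105 ]
R4 <- R4 - (-2)*R3:  [   0    0    0   -5  -25 ]
Row echelon form:
[ 6  4   1   1  |  -24 ]
[ 0  5  -2   2  |   -5 ]
[ 0  0   4   4  |   40 ]
[ 0  0   0  -5  |  -25 ]
Back-substitution:
s = (-25) / -5 = 5
r = (40 - (4)*(5)) / 4 = 5
q = (-5 - (-2)*(5) - (2)*(5)) / 5 = -1
p = (-24 - (4)*(-1) - (1)*(5) - (1)*(5)) / 6 = -5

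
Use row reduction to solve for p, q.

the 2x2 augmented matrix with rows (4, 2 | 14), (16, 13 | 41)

Forward elimination on [A|b]:
R2 <- R2 - (4)*R1:  [   0    5  -15 ]
Row echelon form:
[ 4  2  |   14 ]
[ 0  5  |  -15 ]
Back-substitution:
q = (-15) / 5 = -3
p = (14 - (2)*(-3)) / 4 = 5

(5, -3)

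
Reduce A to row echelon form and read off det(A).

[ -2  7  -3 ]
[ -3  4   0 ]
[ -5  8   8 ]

det(A) = 116

Forward elimination:
R2 <- R2 - (3/2)*R1:  [     0  -13/2    9/2 ]
R3 <- R3 - (5/2)*R1:  [     0  -19/2   31/2 ]
R3 <- R3 - (19/13)*R2:  [      0       0  116/13 ]
Upper-triangular form:
[ -2      7      -3 ]
[  0  -13/2     9/2 ]
[  0      0  116/13 ]
det(A) = (-1)^0 * (-2) * (-13/2) * (116/13) = 116  (0 row swaps -> sign +1)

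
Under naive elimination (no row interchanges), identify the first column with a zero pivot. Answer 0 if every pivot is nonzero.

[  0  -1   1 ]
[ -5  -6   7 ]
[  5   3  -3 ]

Naive forward elimination:
Pivot entry (1,1) is zero but row 2 has -5 in column 1 -> naive elimination stops; a row interchange (e.g. R1 <-> R2) would be required here.

first zero-pivot column = 1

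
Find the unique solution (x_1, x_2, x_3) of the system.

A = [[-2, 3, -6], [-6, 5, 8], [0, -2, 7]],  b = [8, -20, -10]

Forward elimination on [A|b]:
R2 <- R2 - (3)*R1:  [   0   -4   26  -44 ]
R3 <- R3 - (1/2)*R2:  [  0   0  -6  12 ]
Row echelon form:
[ -2   3  -6  |    8 ]
[  0  -4  26  |  -44 ]
[  0   0  -6  |   12 ]
Back-substitution:
x_3 = (12) / -6 = -2
x_2 = (-44 - (26)*(-2)) / -4 = -2
x_1 = (8 - (3)*(-2) - (-6)*(-2)) / -2 = -1

(-1, -2, -2)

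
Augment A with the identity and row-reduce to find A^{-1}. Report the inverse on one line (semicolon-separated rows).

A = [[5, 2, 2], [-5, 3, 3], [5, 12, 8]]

inverse = [3/25 -2/25 0; -11/20 -3/10 1/4; 3/4 1/2 -1/4]

Gauss-Jordan on [A | I]:
R1 <- (1/5)*R1:  [   1  2/5  2/5  |  1/5    0    0 ]
R2 <- R2 - (-5)*R1:  [ 0  5  5  |  1  1  0 ]
R3 <- R3 - (5)*R1:  [  0  10   6  |  -1   0   1 ]
R2 <- (1/5)*R2:  [   0    1    1  |  1/5  1/5    0 ]
R1 <- R1 - (2/5)*R2:  [     1      0      0  |   3/25  -2/25      0 ]
R3 <- R3 - (10)*R2:  [  0   0  -4  |  -3  -2   1 ]
R3 <- (1/-4)*R3:  [    0     0     1  |   3/4   1/2  -1/4 ]
R2 <- R2 - (1)*R3:  [      0       1       0  |  -11/20   -3/10     1/4 ]
Right block of [I | A^{-1}] is the inverse:
[   3/25  -2/25     0 ]
[ -11/20  -3/10   1/4 ]
[    3/4    1/2  -1/4 ]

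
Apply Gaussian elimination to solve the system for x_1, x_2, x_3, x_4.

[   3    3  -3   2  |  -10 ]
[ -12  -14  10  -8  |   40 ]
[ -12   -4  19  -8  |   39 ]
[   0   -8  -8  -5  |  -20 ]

Forward elimination on [A|b]:
R2 <- R2 - (-4)*R1:  [  0  -2  -2   0   0 ]
R3 <- R3 - (-4)*R1:  [  0   8   7   0  -1 ]
R3 <- R3 - (-4)*R2:  [  0   0  -1   0  -1 ]
R4 <- R4 - (4)*R2:  [   0    0    0   -5  -20 ]
Row echelon form:
[ 3   3  -3   2  |  -10 ]
[ 0  -2  -2   0  |    0 ]
[ 0   0  -1   0  |   -1 ]
[ 0   0   0  -5  |  -20 ]
Back-substitution:
x_4 = (-20) / -5 = 4
x_3 = (-1) / -1 = 1
x_2 = (0 - (-2)*(1)) / -2 = -1
x_1 = (-10 - (3)*(-1) - (-3)*(1) - (2)*(4)) / 3 = -4

(-4, -1, 1, 4)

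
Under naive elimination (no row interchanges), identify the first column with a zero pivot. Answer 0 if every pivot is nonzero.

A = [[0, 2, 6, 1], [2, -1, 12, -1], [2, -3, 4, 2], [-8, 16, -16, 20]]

first zero-pivot column = 1

Naive forward elimination:
Pivot entry (1,1) is zero but row 2 has 2 in column 1 -> naive elimination stops; a row interchange (e.g. R1 <-> R2) would be required here.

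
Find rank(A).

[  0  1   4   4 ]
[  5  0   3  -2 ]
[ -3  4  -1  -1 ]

rank(A) = 3

Row reduction:
R1 <-> R2   (pivot in column 1 was zero)
[  5  0   3  -2 ]
[  0  1   4   4 ]
[ -3  4  -1  -1 ]
R3 <- R3 - (-3/5)*R1:  [     0      4    4/5  -11/5 ]
R3 <- R3 - (4)*R2:  [     0      0  -76/5  -91/5 ]
Row echelon form:
[ 5  0      3     -2 ]
[ 0  1      4      4 ]
[ 0  0  -76/5  -91/5 ]
Nonzero rows / pivot columns: 3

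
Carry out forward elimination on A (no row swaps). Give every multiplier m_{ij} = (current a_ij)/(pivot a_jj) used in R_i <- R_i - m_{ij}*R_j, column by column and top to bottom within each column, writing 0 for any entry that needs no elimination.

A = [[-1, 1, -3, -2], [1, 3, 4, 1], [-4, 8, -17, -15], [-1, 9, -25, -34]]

Forward elimination:
R2 <- R2 - (-1)*R1:  [  0   4   1  -1 ]
R3 <- R3 - (4)*R1:  [  0   4  -5  -7 ]
R4 <- R4 - (1)*R1:  [   0    8  -22  -32 ]
R3 <- R3 - (1)*R2:  [  0   0  -6  -6 ]
R4 <- R4 - (2)*R2:  [   0    0  -24  -30 ]
R4 <- R4 - (4)*R3:  [  0   0   0  -6 ]
Multipliers (in order of application): m_{21} = -1, m_{31} = 4, m_{41} = 1, m_{32} = 1, m_{42} = 2, m_{43} = 4

multipliers: -1, 4, 1, 1, 2, 4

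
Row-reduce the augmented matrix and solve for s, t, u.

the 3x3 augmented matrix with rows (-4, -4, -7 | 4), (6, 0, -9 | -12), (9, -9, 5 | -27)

Forward elimination on [A|b]:
R2 <- R2 - (-3/2)*R1:  [     0     -6  -39/2     -6 ]
R3 <- R3 - (-9/4)*R1:  [     0    -18  -43/4    -18 ]
R3 <- R3 - (3)*R2:  [     0      0  191/4      0 ]
Row echelon form:
[ -4  -4     -7  |   4 ]
[  0  -6  -39/2  |  -6 ]
[  0   0  191/4  |   0 ]
Back-substitution:
u = (0) / (191/4) = 0
t = (-6 - (-39/2)*(0)) / -6 = 1
s = (4 - (-4)*(1) - (-7)*(0)) / -4 = -2

(-2, 1, 0)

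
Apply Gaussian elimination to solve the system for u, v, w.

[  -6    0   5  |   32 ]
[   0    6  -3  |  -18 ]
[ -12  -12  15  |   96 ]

(-2, -1, 4)

Forward elimination on [A|b]:
R3 <- R3 - (2)*R1:  [   0  -12    5   32 ]
R3 <- R3 - (-2)*R2:  [  0   0  -1  -4 ]
Row echelon form:
[ -6  0   5  |   32 ]
[  0  6  -3  |  -18 ]
[  0  0  -1  |   -4 ]
Back-substitution:
w = (-4) / -1 = 4
v = (-18 - (-3)*(4)) / 6 = -1
u = (32 - (5)*(4)) / -6 = -2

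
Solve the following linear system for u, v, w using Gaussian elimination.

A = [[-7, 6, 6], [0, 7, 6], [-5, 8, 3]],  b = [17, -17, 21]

(-5, 1, -4)

Forward elimination on [A|b]:
R3 <- R3 - (5/7)*R1:  [    0  26/7  -9/7  62/7 ]
R3 <- R3 - (26/49)*R2:  [       0        0  -219/49   876/49 ]
Row echelon form:
[ -7  6        6  |      17 ]
[  0  7        6  |     -17 ]
[  0  0  -219/49  |  876/49 ]
Back-substitution:
w = (876/49) / (-219/49) = -4
v = (-17 - (6)*(-4)) / 7 = 1
u = (17 - (6)*(1) - (6)*(-4)) / -7 = -5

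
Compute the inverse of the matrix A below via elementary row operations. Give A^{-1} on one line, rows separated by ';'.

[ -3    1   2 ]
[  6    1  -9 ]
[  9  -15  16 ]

Gauss-Jordan on [A | I]:
R1 <- (1/-3)*R1:  [    1  -1/3  -2/3  |  -1/3     0     0 ]
R2 <- R2 - (6)*R1:  [  0   3  -5  |   2   1   0 ]
R3 <- R3 - (9)*R1:  [   0  -12   22  |    3    0    1 ]
R2 <- (1/3)*R2:  [    0     1  -5/3  |   2/3   1/3     0 ]
R1 <- R1 - (-1/3)*R2:  [     1      0  -11/9  |   -1/9    1/9      0 ]
R3 <- R3 - (-12)*R2:  [  0   0   2  |  11   4   1 ]
R3 <- (1/2)*R3:  [    0     0     1  |  11/2     2   1/2 ]
R1 <- R1 - (-11/9)*R3:  [      1       0       0  |  119/18    23/9   11/18 ]
R2 <- R2 - (-5/3)*R3:  [    0     1     0  |  59/6  11/3   5/6 ]
Right block of [I | A^{-1}] is the inverse:
[ 119/18  23/9  11/18 ]
[   59/6  11/3    5/6 ]
[   11/2     2    1/2 ]

inverse = [119/18 23/9 11/18; 59/6 11/3 5/6; 11/2 2 1/2]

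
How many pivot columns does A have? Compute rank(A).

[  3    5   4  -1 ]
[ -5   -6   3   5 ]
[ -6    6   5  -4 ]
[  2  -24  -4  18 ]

rank(A) = 3

Row reduction:
R2 <- R2 - (-5/3)*R1:  [    0   7/3  29/3  10/3 ]
R3 <- R3 - (-2)*R1:  [  0  16  13  -6 ]
R4 <- R4 - (2/3)*R1:  [     0  -82/3  -20/3   56/3 ]
R3 <- R3 - (48/7)*R2:  [      0       0  -373/7  -202/7 ]
R4 <- R4 - (-82/7)*R2:  [     0      0  746/7  404/7 ]
R4 <- R4 - (-2)*R3:  [ 0  0  0  0 ]
Row echelon form:
[ 3    5       4      -1 ]
[ 0  7/3    29/3    10/3 ]
[ 0    0  -373/7  -202/7 ]
[ 0    0       0       0 ]
Nonzero rows / pivot columns: 3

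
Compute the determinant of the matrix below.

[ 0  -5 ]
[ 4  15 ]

det(A) = 20

Forward elimination:
R1 <-> R2   (pivot in column 1 was zero)
[ 4  15 ]
[ 0  -5 ]
Upper-triangular form:
[ 4  15 ]
[ 0  -5 ]
det(A) = (-1)^1 * (4) * (-5) = 20  (1 row swap -> sign -1)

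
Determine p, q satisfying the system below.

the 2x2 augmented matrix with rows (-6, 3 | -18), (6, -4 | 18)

Forward elimination on [A|b]:
R2 <- R2 - (-1)*R1:  [  0  -1   0 ]
Row echelon form:
[ -6   3  |  -18 ]
[  0  -1  |    0 ]
Back-substitution:
q = (0) / -1 = 0
p = (-18 - (3)*(0)) / -6 = 3

(3, 0)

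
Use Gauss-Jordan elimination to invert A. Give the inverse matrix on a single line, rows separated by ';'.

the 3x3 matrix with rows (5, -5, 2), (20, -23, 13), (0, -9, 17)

Gauss-Jordan on [A | I]:
R1 <- (1/5)*R1:  [   1   -1  2/5  |  1/5    0    0 ]
R2 <- R2 - (20)*R1:  [  0  -3   5  |  -4   1   0 ]
R2 <- (1/-3)*R2:  [    0     1  -5/3  |   4/3  -1/3     0 ]
R1 <- R1 - (-1)*R2:  [      1       0  -19/15  |   23/15    -1/3       0 ]
R3 <- R3 - (-9)*R2:  [  0   0   2  |  12  -3   1 ]
R3 <- (1/2)*R3:  [    0     0     1  |     6  -3/2   1/2 ]
R1 <- R1 - (-19/15)*R3:  [      1       0       0  |  137/15  -67/30   19/30 ]
R2 <- R2 - (-5/3)*R3:  [     0      1      0  |   34/3  -17/6    5/6 ]
Right block of [I | A^{-1}] is the inverse:
[ 137/15  -67/30  19/30 ]
[   34/3   -17/6    5/6 ]
[      6    -3/2    1/2 ]

inverse = [137/15 -67/30 19/30; 34/3 -17/6 5/6; 6 -3/2 1/2]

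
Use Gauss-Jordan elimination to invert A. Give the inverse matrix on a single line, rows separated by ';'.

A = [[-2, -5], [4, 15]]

inverse = [-3/2 -1/2; 2/5 1/5]

Gauss-Jordan on [A | I]:
R1 <- (1/-2)*R1:  [    1   5/2  |  -1/2     0 ]
R2 <- R2 - (4)*R1:  [ 0  5  |  2  1 ]
R2 <- (1/5)*R2:  [   0    1  |  2/5  1/5 ]
R1 <- R1 - (5/2)*R2:  [    1     0  |  -3/2  -1/2 ]
Right block of [I | A^{-1}] is the inverse:
[ -3/2  -1/2 ]
[  2/5   1/5 ]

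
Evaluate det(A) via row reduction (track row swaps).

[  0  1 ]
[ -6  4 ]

det(A) = 6

Forward elimination:
R1 <-> R2   (pivot in column 1 was zero)
[ -6  4 ]
[  0  1 ]
Upper-triangular form:
[ -6  4 ]
[  0  1 ]
det(A) = (-1)^1 * (-6) * (1) = 6  (1 row swap -> sign -1)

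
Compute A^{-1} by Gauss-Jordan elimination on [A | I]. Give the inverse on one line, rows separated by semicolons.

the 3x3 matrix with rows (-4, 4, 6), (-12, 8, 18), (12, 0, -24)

Gauss-Jordan on [A | I]:
R1 <- (1/-4)*R1:  [    1    -1  -3/2  |  -1/4     0     0 ]
R2 <- R2 - (-12)*R1:  [  0  -4   0  |  -3   1   0 ]
R3 <- R3 - (12)*R1:  [  0  12  -6  |   3   0   1 ]
R2 <- (1/-4)*R2:  [    0     1     0  |   3/4  -1/4     0 ]
R1 <- R1 - (-1)*R2:  [    1     0  -3/2  |   1/2  -1/4     0 ]
R3 <- R3 - (12)*R2:  [  0   0  -6  |  -6   3   1 ]
R3 <- (1/-6)*R3:  [    0     0     1  |     1  -1/2  -1/6 ]
R1 <- R1 - (-3/2)*R3:  [    1     0     0  |     2    -1  -1/4 ]
Right block of [I | A^{-1}] is the inverse:
[   2    -1  -1/4 ]
[ 3/4  -1/4     0 ]
[   1  -1/2  -1/6 ]

inverse = [2 -1 -1/4; 3/4 -1/4 0; 1 -1/2 -1/6]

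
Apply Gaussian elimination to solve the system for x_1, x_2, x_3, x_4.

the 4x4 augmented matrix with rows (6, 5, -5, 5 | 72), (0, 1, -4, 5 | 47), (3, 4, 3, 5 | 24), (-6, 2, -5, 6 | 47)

Forward elimination on [A|b]:
R3 <- R3 - (1/2)*R1:  [    0   3/2  11/2   5/2   -12 ]
R4 <- R4 - (-1)*R1:  [   0    7  -10   11  119 ]
R3 <- R3 - (3/2)*R2:  [      0       0    23/2      -5  -165/2 ]
R4 <- R4 - (7)*R2:  [    0     0    18   -24  -210 ]
R4 <- R4 - (36/23)*R3:  [        0         0         0   -372/23  -1860/23 ]
Row echelon form:
[ 6  5    -5        5  |        72 ]
[ 0  1    -4        5  |        47 ]
[ 0  0  23/2       -5  |    -165/2 ]
[ 0  0     0  -372/23  |  -1860/23 ]
Back-substitution:
x_4 = (-1860/23) / (-372/23) = 5
x_3 = (-165/2 - (-5)*(5)) / (23/2) = -5
x_2 = (47 - (-4)*(-5) - (5)*(5)) / 1 = 2
x_1 = (72 - (5)*(2) - (-5)*(-5) - (5)*(5)) / 6 = 2

(2, 2, -5, 5)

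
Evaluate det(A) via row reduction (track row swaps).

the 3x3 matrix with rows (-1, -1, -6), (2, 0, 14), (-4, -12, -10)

Forward elimination:
R2 <- R2 - (-2)*R1:  [  0  -2   2 ]
R3 <- R3 - (4)*R1:  [  0  -8  14 ]
R3 <- R3 - (4)*R2:  [ 0  0  6 ]
Upper-triangular form:
[ -1  -1  -6 ]
[  0  -2   2 ]
[  0   0   6 ]
det(A) = (-1)^0 * (-1) * (-2) * (6) = 12  (0 row swaps -> sign +1)

det(A) = 12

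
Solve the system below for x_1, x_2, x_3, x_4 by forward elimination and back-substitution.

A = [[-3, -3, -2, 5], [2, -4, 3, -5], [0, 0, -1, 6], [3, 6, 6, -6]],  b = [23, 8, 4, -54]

Forward elimination on [A|b]:
R2 <- R2 - (-2/3)*R1:  [    0    -6   5/3  -5/3  70/3 ]
R4 <- R4 - (-1)*R1:  [   0    3    4   -1  -31 ]
R4 <- R4 - (-1/2)*R2:  [     0      0   29/6  -11/6  -58/3 ]
R4 <- R4 - (-29/6)*R3:  [     0      0      0  163/6      0 ]
Row echelon form:
[ -3  -3   -2      5  |    23 ]
[  0  -6  5/3   -5/3  |  70/3 ]
[  0   0   -1      6  |     4 ]
[  0   0    0  163/6  |     0 ]
Back-substitution:
x_4 = (0) / (163/6) = 0
x_3 = (4 - (6)*(0)) / -1 = -4
x_2 = (70/3 - (5/3)*(-4) - (-5/3)*(0)) / -6 = -5
x_1 = (23 - (-3)*(-5) - (-2)*(-4) - (5)*(0)) / -3 = 0

(0, -5, -4, 0)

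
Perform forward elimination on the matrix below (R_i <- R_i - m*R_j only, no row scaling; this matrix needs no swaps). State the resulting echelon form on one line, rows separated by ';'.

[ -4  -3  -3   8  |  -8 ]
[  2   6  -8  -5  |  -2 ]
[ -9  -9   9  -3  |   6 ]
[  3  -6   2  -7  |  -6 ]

REF = [-4 -3 -3 8 -8; 0 9/2 -19/2 -1 -6; 0 0 11 -43/2 21; 0 0 0 -411/11 118/11]

Forward elimination:
R2 <- R2 - (-1/2)*R1:  [     0    9/2  -19/2     -1     -6 ]
R3 <- R3 - (9/4)*R1:  [    0  -9/4  63/4   -21    24 ]
R4 <- R4 - (-3/4)*R1:  [     0  -33/4   -1/4     -1    -12 ]
R3 <- R3 - (-1/2)*R2:  [     0      0     11  -43/2     21 ]
R4 <- R4 - (-11/6)*R2:  [     0      0  -53/3  -17/6    -23 ]
R4 <- R4 - (-53/33)*R3:  [       0        0        0  -411/11   118/11 ]
Row echelon form:
[ -4   -3     -3        8  |      -8 ]
[  0  9/2  -19/2       -1  |      -6 ]
[  0    0     11    -43/2  |      21 ]
[  0    0      0  -411/11  |  118/11 ]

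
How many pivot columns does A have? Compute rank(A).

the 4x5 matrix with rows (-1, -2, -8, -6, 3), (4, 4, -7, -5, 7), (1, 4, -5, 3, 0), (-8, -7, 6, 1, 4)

rank(A) = 4

Row reduction:
R2 <- R2 - (-4)*R1:  [   0   -4  -39  -29   19 ]
R3 <- R3 - (-1)*R1:  [   0    2  -13   -3    3 ]
R4 <- R4 - (8)*R1:  [   0    9   70   49  -20 ]
R3 <- R3 - (-1/2)*R2:  [     0      0  -65/2  -35/2   25/2 ]
R4 <- R4 - (-9/4)*R2:  [     0      0  -71/4  -65/4   91/4 ]
R4 <- R4 - (71/130)*R3:  [      0       0       0  -87/13  207/13 ]
Row echelon form:
[ -1  -2     -8      -6       3 ]
[  0  -4    -39     -29      19 ]
[  0   0  -65/2   -35/2    25/2 ]
[  0   0      0  -87/13  207/13 ]
Nonzero rows / pivot columns: 4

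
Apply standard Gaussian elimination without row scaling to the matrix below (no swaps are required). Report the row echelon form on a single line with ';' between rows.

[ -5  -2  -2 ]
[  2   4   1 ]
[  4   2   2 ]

REF = [-5 -2 -2; 0 16/5 1/5; 0 0 3/8]

Forward elimination:
R2 <- R2 - (-2/5)*R1:  [    0  16/5   1/5 ]
R3 <- R3 - (-4/5)*R1:  [   0  2/5  2/5 ]
R3 <- R3 - (1/8)*R2:  [   0    0  3/8 ]
Row echelon form:
[ -5    -2   -2 ]
[  0  16/5  1/5 ]
[  0     0  3/8 ]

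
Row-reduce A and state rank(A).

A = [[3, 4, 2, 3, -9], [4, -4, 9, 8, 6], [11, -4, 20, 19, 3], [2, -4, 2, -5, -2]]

rank(A) = 3

Row reduction:
R2 <- R2 - (4/3)*R1:  [     0  -28/3   19/3      4     18 ]
R3 <- R3 - (11/3)*R1:  [     0  -56/3   38/3      8     36 ]
R4 <- R4 - (2/3)*R1:  [     0  -20/3    2/3     -7      4 ]
R3 <- R3 - (2)*R2:  [ 0  0  0  0  0 ]
R4 <- R4 - (5/7)*R2:  [     0      0  -27/7  -69/7  -62/7 ]
R3 <-> R4   (pivot in column 3 was zero)
[ 3      4      2      3     -9 ]
[ 0  -28/3   19/3      4     18 ]
[ 0      0  -27/7  -69/7  -62/7 ]
[ 0      0      0      0      0 ]
Row echelon form:
[ 3      4      2      3     -9 ]
[ 0  -28/3   19/3      4     18 ]
[ 0      0  -27/7  -69/7  -62/7 ]
[ 0      0      0      0      0 ]
Nonzero rows / pivot columns: 3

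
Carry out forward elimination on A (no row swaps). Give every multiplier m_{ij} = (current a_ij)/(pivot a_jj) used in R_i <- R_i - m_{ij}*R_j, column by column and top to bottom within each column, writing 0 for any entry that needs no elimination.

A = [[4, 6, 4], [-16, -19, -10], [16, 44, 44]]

multipliers: -4, 4, 4

Forward elimination:
R2 <- R2 - (-4)*R1:  [ 0  5  6 ]
R3 <- R3 - (4)*R1:  [  0  20  28 ]
R3 <- R3 - (4)*R2:  [ 0  0  4 ]
Multipliers (in order of application): m_{21} = -4, m_{31} = 4, m_{32} = 4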